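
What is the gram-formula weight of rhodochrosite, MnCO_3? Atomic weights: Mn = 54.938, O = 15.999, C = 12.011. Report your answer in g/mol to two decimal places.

114.95 g/mol

The formula mass is the sum 1(54.938) + 1(12.011) + 3(15.999).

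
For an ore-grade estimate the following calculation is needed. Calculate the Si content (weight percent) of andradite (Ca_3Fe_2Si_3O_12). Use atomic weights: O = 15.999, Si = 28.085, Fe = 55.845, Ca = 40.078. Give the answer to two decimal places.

16.58 weight percent

Molar mass of Ca_3Fe_2Si_3O_12: 3·40.078 + 2·55.845 + 3·28.085 + 12·15.999 = 508.167 g/mol.
Mass of Si per formula unit: 3 × 28.085 = 84.255 g.
Weight fraction Si = 84.255 / 508.167 = 0.1658.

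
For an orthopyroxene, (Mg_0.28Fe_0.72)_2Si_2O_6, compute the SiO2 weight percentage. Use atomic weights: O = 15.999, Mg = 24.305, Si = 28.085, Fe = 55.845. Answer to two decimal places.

M((Mg_0.28Fe_0.72)_2Si_2O_6) = 246.192 g/mol; M(SiO2) = 60.083 g/mol.
Moles SiO2 per formula unit = 2 Si ÷ 1 = 2.0000.
SiO2 fraction = (2.0000 × 60.083) / 246.192 = 120.166/246.192 = 0.4881.

48.81 wt%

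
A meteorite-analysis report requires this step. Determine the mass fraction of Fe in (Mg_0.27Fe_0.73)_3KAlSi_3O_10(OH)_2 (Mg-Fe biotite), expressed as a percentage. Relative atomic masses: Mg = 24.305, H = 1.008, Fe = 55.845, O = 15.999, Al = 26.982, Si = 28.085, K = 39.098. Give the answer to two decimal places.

M((Mg_0.27Fe_0.73)_3KAlSi_3O_10(OH)_2) = 486.327 g/mol.
Fe contributes 2.19 × 55.845 = 122.301 g per mole.
122.301/486.327 = 0.2515 → 25.15%.

25.15 weight percent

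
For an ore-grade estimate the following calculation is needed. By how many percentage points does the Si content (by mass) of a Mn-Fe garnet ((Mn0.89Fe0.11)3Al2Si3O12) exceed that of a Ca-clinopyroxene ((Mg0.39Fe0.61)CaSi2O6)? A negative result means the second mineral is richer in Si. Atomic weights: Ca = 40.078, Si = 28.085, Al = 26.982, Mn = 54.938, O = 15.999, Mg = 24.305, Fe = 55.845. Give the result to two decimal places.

-6.81 percentage points

M((Mn0.89Fe0.11)3Al2Si3O12) = 495.320 g/mol, so wt% Si = 84.255/495.320 × 100 = 17.01%.
M((Mg0.39Fe0.61)CaSi2O6) = 235.786 g/mol, so wt% Si = 56.170/235.786 × 100 = 23.82%.
17.01 − 23.82 = -6.81 pp.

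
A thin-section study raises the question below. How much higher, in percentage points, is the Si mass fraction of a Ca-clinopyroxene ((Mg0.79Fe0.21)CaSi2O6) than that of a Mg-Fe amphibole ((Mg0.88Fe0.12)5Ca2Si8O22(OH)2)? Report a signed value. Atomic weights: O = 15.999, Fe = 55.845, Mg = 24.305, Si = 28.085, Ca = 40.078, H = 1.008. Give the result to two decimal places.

First mineral: 56.170 g Si in 223.170 g formula = 25.17 wt% Si.
Second mineral: 224.680 g Si in 831.277 g formula = 27.03 wt% Si.
25.17% − 27.03% gives a difference of -1.86 percentage points.

-1.86 percentage points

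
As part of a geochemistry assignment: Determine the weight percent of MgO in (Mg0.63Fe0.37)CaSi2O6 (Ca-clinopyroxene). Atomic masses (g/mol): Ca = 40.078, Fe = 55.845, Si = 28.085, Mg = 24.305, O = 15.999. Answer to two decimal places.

Formula mass = 228.217 g/mol.
0.63 Mg → 0.6300 mol MgO per formula unit; M(MgO) = 40.304, so MgO mass = 25.392 g.
25.392/228.217 × 100 = 11.13 wt%.

11.13 wt%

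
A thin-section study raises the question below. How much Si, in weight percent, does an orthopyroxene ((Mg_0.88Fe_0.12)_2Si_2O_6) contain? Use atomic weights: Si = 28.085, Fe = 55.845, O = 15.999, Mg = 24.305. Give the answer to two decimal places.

Formula mass = 1.76*24.305 + 0.24*55.845 + 2*28.085 + 6*15.999 = 208.344 g/mol, of which 56.170 g is Si.
So Si makes up 56.170/208.344 = 0.2696 of the mass, i.e. 26.96%.

26.96 weight percent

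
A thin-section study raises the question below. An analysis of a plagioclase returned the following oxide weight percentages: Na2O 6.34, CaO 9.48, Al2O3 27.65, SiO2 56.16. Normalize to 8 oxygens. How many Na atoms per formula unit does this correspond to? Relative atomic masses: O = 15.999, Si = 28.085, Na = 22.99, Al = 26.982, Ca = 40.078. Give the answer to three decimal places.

0.554 Na apfu

6.34 wt% Na2O ÷ 61.979 g/mol = 0.10229 mol, giving 0.20458 Na and 0.10229 O.
9.48 wt% CaO ÷ 56.077 g/mol = 0.16905 mol, giving 0.16905 Ca and 0.16905 O.
27.65 wt% Al2O3 ÷ 101.961 g/mol = 0.27118 mol, giving 0.54236 Al and 0.81354 O.
56.16 wt% SiO2 ÷ 60.083 g/mol = 0.93471 mol, giving 0.93471 Si and 1.86942 O.
Oxygen sums to 2.95430; scaling by 8/2.95430 = 2.70792 puts the formula on 8 O.
Na: 0.20458 × 2.70792 = 0.554 atoms per formula unit.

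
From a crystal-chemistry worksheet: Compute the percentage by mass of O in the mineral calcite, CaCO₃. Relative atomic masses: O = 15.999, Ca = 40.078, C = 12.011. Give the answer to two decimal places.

M(CaCO₃) = 100.086 g/mol.
O contributes 3 × 15.999 = 47.997 g per mole.
47.997/100.086 = 0.4796 → 47.96%.

47.96 mass %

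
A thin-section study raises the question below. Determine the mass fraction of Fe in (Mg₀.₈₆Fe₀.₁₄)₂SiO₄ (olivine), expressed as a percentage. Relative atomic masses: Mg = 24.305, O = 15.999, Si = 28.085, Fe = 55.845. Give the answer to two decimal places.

M((Mg₀.₈₆Fe₀.₁₄)₂SiO₄) = 149.522 g/mol.
Fe contributes 0.28 × 55.845 = 15.637 g per mole.
15.637/149.522 = 0.1046 → 10.46%.

10.46 wt%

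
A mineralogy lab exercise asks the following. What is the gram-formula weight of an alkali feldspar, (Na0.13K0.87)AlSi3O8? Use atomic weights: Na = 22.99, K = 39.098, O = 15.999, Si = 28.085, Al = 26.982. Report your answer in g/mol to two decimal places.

276.23 g/mol

The formula mass is the sum 0.13(22.99) + 0.87(39.098) + 1(26.982) + 3(28.085) + 8(15.999).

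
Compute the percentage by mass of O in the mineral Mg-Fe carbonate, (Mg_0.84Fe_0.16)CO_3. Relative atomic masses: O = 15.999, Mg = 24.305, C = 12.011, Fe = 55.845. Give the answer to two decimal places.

Formula mass = 0.84·24.305 + 0.16·55.845 + 1·12.011 + 3·15.999 = 89.359 g/mol, of which 47.997 g is O.
So O makes up 47.997/89.359 = 0.5371 of the mass, i.e. 53.71%.

53.71 mass %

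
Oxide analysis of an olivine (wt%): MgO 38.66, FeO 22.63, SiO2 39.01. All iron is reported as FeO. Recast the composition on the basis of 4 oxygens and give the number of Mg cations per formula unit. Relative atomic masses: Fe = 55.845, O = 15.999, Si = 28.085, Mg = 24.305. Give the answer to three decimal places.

38.66 wt% MgO ÷ 40.304 g/mol = 0.95921 mol, giving 0.95921 Mg and 0.95921 O.
22.63 wt% FeO ÷ 71.844 g/mol = 0.31499 mol, giving 0.31499 Fe and 0.31499 O.
39.01 wt% SiO2 ÷ 60.083 g/mol = 0.64927 mol, giving 0.64927 Si and 1.29854 O.
Oxygen sums to 2.57274; scaling by 4/2.57274 = 1.55476 puts the formula on 4 O.
Mg: 0.95921 × 1.55476 = 1.491 atoms per formula unit.

1.491 Mg apfu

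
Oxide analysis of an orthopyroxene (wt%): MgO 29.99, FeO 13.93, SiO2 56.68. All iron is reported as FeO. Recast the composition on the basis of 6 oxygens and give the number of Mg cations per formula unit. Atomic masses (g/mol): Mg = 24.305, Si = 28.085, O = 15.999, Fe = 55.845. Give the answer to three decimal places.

MgO (M=40.304): mol = 0.74409; Mg = 0.74409, O = 0.74409.
FeO (M=71.844): mol = 0.19389; Fe = 0.19389, O = 0.19389.
SiO2 (M=60.083): mol = 0.94336; Si = 0.94336, O = 1.88672.
ΣO = 2.82470; factor = 6/ΣO = 2.12412.
Mg apfu = 0.74409 × 2.12412 = 1.581.

1.581 Mg apfu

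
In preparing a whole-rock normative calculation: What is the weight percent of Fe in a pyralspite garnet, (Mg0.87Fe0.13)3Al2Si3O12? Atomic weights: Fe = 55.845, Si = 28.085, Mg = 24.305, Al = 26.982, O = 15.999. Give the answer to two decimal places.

5.24 wt%

M((Mg0.87Fe0.13)3Al2Si3O12) = 415.423 g/mol.
Fe contributes 0.39 × 55.845 = 21.780 g per mole.
21.780/415.423 = 0.0524 → 5.24%.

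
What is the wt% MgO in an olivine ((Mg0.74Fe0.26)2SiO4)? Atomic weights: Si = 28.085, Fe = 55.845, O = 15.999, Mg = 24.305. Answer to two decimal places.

M((Mg0.74Fe0.26)2SiO4) = 157.092 g/mol; M(MgO) = 40.304 g/mol.
Moles MgO per formula unit = 1.48 Mg ÷ 1 = 1.4800.
MgO fraction = (1.4800 × 40.304) / 157.092 = 59.650/157.092 = 0.3797.

37.97 wt%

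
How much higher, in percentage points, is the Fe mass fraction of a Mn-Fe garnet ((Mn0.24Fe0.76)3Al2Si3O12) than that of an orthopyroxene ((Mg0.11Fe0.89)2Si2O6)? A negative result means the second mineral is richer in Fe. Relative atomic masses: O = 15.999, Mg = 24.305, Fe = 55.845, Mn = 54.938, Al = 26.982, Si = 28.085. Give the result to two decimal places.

-13.08 percentage points

Fe in (Mn0.24Fe0.76)3Al2Si3O12: molar mass 497.089 g/mol; 2.28×55.845 = 127.327 g → 25.61 wt%.
Fe in (Mg0.11Fe0.89)2Si2O6: molar mass 256.915 g/mol; 1.78×55.845 = 99.404 g → 38.69 wt%.
Difference = 25.61 − 38.69 = -13.08 percentage points.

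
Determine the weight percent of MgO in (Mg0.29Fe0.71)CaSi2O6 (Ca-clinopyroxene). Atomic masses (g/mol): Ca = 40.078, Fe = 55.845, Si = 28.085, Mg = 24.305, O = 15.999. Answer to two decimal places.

4.89 wt%

Molar mass of (Mg0.29Fe0.71)CaSi2O6 = 0.29×24.305 + 0.71×55.845 + 1×40.078 + 2×28.085 + 6×15.999 = 238.940 g/mol.
Each formula unit contains 0.29 Mg, equivalent to 0.29/1 = 0.2900 mol MgO.
M(MgO) = 1×24.305 + 1×15.999 = 40.304 g/mol.
Mass of MgO per formula unit = 0.2900 × 40.304 = 11.688 g.
MgO wt% = 11.688 / 238.940 × 100 = 4.89%.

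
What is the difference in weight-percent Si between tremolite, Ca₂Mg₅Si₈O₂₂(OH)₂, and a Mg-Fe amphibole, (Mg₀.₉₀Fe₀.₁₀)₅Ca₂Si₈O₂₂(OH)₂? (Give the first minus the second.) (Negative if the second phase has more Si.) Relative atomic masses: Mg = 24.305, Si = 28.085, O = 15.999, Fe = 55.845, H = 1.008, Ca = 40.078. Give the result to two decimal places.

0.53 percentage points

Si in Ca₂Mg₅Si₈O₂₂(OH)₂: molar mass 812.353 g/mol; 8×28.085 = 224.680 g → 27.66 wt%.
Si in (Mg₀.₉₀Fe₀.₁₀)₅Ca₂Si₈O₂₂(OH)₂: molar mass 828.123 g/mol; 8×28.085 = 224.680 g → 27.13 wt%.
Difference = 27.66 − 27.13 = 0.53 percentage points.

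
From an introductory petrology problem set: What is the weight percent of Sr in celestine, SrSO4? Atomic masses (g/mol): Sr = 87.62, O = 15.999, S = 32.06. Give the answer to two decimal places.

47.70 mass %

Molar mass of SrSO4: 1·87.62 + 1·32.06 + 4·15.999 = 183.676 g/mol.
Mass of Sr per formula unit: 1 × 87.62 = 87.620 g.
Weight fraction Sr = 87.620 / 183.676 = 0.4770.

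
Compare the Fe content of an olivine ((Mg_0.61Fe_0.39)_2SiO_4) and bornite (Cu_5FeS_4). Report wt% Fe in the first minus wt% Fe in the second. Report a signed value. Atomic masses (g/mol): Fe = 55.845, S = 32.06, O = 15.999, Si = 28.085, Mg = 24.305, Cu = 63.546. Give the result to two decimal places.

15.22 percentage points

M((Mg_0.61Fe_0.39)_2SiO_4) = 165.292 g/mol, so wt% Fe = 43.559/165.292 × 100 = 26.35%.
M(Cu_5FeS_4) = 501.815 g/mol, so wt% Fe = 55.845/501.815 × 100 = 11.13%.
26.35 − 11.13 = 15.22 pp.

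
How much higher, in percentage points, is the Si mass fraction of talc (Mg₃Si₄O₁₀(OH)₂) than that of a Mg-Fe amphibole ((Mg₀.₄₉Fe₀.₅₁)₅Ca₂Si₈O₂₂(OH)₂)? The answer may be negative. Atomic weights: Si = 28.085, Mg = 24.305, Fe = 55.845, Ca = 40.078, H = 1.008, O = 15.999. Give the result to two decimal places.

First mineral: 112.340 g Si in 379.259 g formula = 29.62 wt% Si.
Second mineral: 224.680 g Si in 892.780 g formula = 25.17 wt% Si.
29.62% − 25.17% gives a difference of 4.45 percentage points.

4.45 percentage points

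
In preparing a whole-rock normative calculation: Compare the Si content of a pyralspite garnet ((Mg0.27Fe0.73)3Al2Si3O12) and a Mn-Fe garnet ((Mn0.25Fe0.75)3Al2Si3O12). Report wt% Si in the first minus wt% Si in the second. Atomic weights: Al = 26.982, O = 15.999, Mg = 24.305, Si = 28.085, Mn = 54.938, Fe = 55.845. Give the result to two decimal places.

0.89 percentage points

Si in (Mg0.27Fe0.73)3Al2Si3O12: molar mass 472.195 g/mol; 3×28.085 = 84.255 g → 17.84 wt%.
Si in (Mn0.25Fe0.75)3Al2Si3O12: molar mass 497.062 g/mol; 3×28.085 = 84.255 g → 16.95 wt%.
Difference = 17.84 − 16.95 = 0.89 percentage points.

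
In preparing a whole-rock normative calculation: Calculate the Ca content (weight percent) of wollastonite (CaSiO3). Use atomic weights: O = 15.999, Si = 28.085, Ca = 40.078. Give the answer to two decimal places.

34.50 weight percent

Formula mass = 1·40.078 + 1·28.085 + 3·15.999 = 116.160 g/mol, of which 40.078 g is Ca.
So Ca makes up 40.078/116.160 = 0.3450 of the mass, i.e. 34.50%.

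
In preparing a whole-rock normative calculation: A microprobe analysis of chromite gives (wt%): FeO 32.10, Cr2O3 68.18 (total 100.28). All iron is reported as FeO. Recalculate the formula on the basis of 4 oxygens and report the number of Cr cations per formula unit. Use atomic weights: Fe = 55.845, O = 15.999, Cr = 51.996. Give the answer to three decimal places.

2.002 Cr apfu

32.10 wt% FeO ÷ 71.844 g/mol = 0.44680 mol, giving 0.44680 Fe and 0.44680 O.
68.18 wt% Cr2O3 ÷ 151.989 g/mol = 0.44859 mol, giving 0.89718 Cr and 1.34577 O.
Oxygen sums to 1.79257; scaling by 4/1.79257 = 2.23143 puts the formula on 4 O.
Cr: 0.89718 × 2.23143 = 2.002 atoms per formula unit.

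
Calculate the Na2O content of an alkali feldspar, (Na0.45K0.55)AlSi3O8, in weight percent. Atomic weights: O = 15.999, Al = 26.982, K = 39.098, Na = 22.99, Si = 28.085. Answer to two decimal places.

Molar mass of (Na0.45K0.55)AlSi3O8 = 0.45·22.99 + 0.55·39.098 + 1·26.982 + 3·28.085 + 8·15.999 = 271.078 g/mol.
Each formula unit contains 0.45 Na, equivalent to 0.45/2 = 0.2250 mol Na2O.
M(Na2O) = 2×22.99 + 1×15.999 = 61.979 g/mol.
Mass of Na2O per formula unit = 0.2250 × 61.979 = 13.945 g.
Na2O wt% = 13.945 / 271.078 × 100 = 5.14%.

5.14 wt%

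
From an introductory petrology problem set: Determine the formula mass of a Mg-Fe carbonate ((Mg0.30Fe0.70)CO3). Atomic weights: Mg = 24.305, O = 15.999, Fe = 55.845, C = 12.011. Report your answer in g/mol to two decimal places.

106.39 g/mol

The formula mass is the sum 0.30(24.305) + 0.70(55.845) + 1(12.011) + 3(15.999).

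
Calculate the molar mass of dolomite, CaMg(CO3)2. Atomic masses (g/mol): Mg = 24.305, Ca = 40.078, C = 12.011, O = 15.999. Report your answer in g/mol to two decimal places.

184.40 g/mol

Ca: 1 × 40.078 = 40.0780
Mg: 1 × 24.305 = 24.3050
C: 2 × 12.011 = 24.0220
O: 6 × 15.999 = 95.9940
Summing the contributions gives the formula mass.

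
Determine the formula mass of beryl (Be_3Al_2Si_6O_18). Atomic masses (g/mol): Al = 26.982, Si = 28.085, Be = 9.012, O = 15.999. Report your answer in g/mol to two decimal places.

Be: 3 × 9.012 = 27.0360
Al: 2 × 26.982 = 53.9640
Si: 6 × 28.085 = 168.5100
O: 18 × 15.999 = 287.9820
Summing the contributions gives the formula mass.

537.49 g/mol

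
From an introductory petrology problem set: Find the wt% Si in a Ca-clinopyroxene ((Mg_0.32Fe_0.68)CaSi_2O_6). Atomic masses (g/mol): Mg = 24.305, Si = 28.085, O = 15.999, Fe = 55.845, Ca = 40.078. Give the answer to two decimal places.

Formula mass = 0.32×24.305 + 0.68×55.845 + 1×40.078 + 2×28.085 + 6×15.999 = 237.994 g/mol, of which 56.170 g is Si.
So Si makes up 56.170/237.994 = 0.2360 of the mass, i.e. 23.60%.

23.60 mass %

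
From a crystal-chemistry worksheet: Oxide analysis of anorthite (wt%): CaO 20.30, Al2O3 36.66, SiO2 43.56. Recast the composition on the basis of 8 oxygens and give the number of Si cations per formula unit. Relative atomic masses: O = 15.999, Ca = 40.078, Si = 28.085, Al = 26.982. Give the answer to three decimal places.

CaO: 20.30/56.077 = 0.36200 mol → 0.36200 mol Ca, 0.36200 mol O.
Al2O3: 36.66/101.961 = 0.35955 mol → 0.71910 mol Al, 1.07865 mol O.
SiO2: 43.56/60.083 = 0.72500 mol → 0.72500 mol Si, 1.45000 mol O.
Total oxygen = 2.89065 mol. Normalization factor = 8/2.89065 = 2.76754.
Si per 8 O = 0.72500 × 2.76754 = 2.006.

2.006 Si apfu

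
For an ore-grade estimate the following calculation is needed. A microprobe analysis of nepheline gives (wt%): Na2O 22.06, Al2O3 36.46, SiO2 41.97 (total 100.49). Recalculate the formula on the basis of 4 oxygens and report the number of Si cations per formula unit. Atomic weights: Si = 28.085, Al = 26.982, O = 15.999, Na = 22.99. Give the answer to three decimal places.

Na2O: 22.06/61.979 = 0.35593 mol → 0.71186 mol Na, 0.35593 mol O.
Al2O3: 36.46/101.961 = 0.35759 mol → 0.71518 mol Al, 1.07277 mol O.
SiO2: 41.97/60.083 = 0.69853 mol → 0.69853 mol Si, 1.39706 mol O.
Total oxygen = 2.82576 mol. Normalization factor = 4/2.82576 = 1.41555.
Si per 4 O = 0.69853 × 1.41555 = 0.989.

0.989 Si apfu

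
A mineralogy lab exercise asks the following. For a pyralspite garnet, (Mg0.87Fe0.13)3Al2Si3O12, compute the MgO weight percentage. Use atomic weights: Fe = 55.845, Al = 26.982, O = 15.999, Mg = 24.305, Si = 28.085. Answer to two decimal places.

Molar mass of (Mg0.87Fe0.13)3Al2Si3O12 = 2.61×24.305 + 0.39×55.845 + 2×26.982 + 3×28.085 + 12×15.999 = 415.423 g/mol.
Each formula unit contains 2.61 Mg, equivalent to 2.61/1 = 2.6100 mol MgO.
M(MgO) = 1×24.305 + 1×15.999 = 40.304 g/mol.
Mass of MgO per formula unit = 2.6100 × 40.304 = 105.193 g.
MgO wt% = 105.193 / 415.423 × 100 = 25.32%.

25.32 wt%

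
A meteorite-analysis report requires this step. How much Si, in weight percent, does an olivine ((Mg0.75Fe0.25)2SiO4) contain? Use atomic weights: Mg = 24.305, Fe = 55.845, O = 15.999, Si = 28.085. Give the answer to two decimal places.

17.95 weight percent

M((Mg0.75Fe0.25)2SiO4) = 156.461 g/mol.
Si contributes 1 × 28.085 = 28.085 g per mole.
28.085/156.461 = 0.1795 → 17.95%.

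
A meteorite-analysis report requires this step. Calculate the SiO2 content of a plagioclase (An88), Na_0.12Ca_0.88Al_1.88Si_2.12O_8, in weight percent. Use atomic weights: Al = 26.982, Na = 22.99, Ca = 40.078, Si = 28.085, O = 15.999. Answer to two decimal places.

Molar mass of Na_0.12Ca_0.88Al_1.88Si_2.12O_8 = 0.12*22.99 + 0.88*40.078 + 1.88*26.982 + 2.12*28.085 + 8*15.999 = 276.286 g/mol.
Each formula unit contains 2.12 Si, equivalent to 2.12/1 = 2.1200 mol SiO2.
M(SiO2) = 1×28.085 + 2×15.999 = 60.083 g/mol.
Mass of SiO2 per formula unit = 2.1200 × 60.083 = 127.376 g.
SiO2 wt% = 127.376 / 276.286 × 100 = 46.10%.

46.10 wt%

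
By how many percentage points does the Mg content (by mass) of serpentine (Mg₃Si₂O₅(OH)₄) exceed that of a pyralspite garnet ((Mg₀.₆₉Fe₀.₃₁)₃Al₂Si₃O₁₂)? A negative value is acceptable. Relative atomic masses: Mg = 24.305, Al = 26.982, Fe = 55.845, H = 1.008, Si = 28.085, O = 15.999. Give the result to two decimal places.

14.68 percentage points

First mineral: 72.915 g Mg in 277.108 g formula = 26.31 wt% Mg.
Second mineral: 50.311 g Mg in 432.454 g formula = 11.63 wt% Mg.
26.31% − 11.63% gives a difference of 14.68 percentage points.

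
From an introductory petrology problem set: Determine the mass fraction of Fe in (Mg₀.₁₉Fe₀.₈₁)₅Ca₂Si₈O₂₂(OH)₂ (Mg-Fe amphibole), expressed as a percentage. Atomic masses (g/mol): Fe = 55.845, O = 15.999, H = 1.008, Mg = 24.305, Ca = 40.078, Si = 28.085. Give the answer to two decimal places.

24.06 mass %

Molar mass of (Mg₀.₁₉Fe₀.₈₁)₅Ca₂Si₈O₂₂(OH)₂: 0.95·24.305 + 4.05·55.845 + 2·40.078 + 8·28.085 + 24·15.999 + 2·1.008 = 940.090 g/mol.
Mass of Fe per formula unit: 4.05 × 55.845 = 226.172 g.
Weight fraction Fe = 226.172 / 940.090 = 0.2406.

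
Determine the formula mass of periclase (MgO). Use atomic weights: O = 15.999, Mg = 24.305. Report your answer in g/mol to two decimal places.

40.30 g/mol

Mg: 1 × 24.305 = 24.3050
O: 1 × 15.999 = 15.9990
Summing the contributions gives the formula mass.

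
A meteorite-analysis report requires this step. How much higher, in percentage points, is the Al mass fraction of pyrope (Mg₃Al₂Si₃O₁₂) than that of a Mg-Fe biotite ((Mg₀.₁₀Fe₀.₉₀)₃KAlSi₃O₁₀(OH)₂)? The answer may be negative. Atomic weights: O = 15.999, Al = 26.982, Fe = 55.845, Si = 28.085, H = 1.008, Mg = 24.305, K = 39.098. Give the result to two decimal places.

8.02 percentage points

First mineral: 53.964 g Al in 403.122 g formula = 13.39 wt% Al.
Second mineral: 26.982 g Al in 502.412 g formula = 5.37 wt% Al.
13.39% − 5.37% gives a difference of 8.02 percentage points.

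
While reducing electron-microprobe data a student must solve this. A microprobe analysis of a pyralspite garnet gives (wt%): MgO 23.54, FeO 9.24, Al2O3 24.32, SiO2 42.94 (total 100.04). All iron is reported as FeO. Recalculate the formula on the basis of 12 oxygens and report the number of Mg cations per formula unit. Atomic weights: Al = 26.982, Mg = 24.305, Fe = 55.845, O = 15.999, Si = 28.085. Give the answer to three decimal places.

23.54 wt% MgO ÷ 40.304 g/mol = 0.58406 mol, giving 0.58406 Mg and 0.58406 O.
9.24 wt% FeO ÷ 71.844 g/mol = 0.12861 mol, giving 0.12861 Fe and 0.12861 O.
24.32 wt% Al2O3 ÷ 101.961 g/mol = 0.23852 mol, giving 0.47704 Al and 0.71556 O.
42.94 wt% SiO2 ÷ 60.083 g/mol = 0.71468 mol, giving 0.71468 Si and 1.42936 O.
Oxygen sums to 2.85759; scaling by 12/2.85759 = 4.19934 puts the formula on 12 O.
Mg: 0.58406 × 4.19934 = 2.453 atoms per formula unit.

2.453 Mg apfu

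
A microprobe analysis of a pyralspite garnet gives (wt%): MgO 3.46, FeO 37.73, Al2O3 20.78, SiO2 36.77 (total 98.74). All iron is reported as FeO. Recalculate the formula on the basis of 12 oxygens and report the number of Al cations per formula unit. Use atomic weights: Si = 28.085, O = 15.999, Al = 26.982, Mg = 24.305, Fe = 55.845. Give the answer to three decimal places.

1.999 Al apfu

MgO: 3.46/40.304 = 0.08585 mol → 0.08585 mol Mg, 0.08585 mol O.
FeO: 37.73/71.844 = 0.52517 mol → 0.52517 mol Fe, 0.52517 mol O.
Al2O3: 20.78/101.961 = 0.20380 mol → 0.40760 mol Al, 0.61140 mol O.
SiO2: 36.77/60.083 = 0.61199 mol → 0.61199 mol Si, 1.22398 mol O.
Total oxygen = 2.44640 mol. Normalization factor = 12/2.44640 = 4.90517.
Al per 12 O = 0.40760 × 4.90517 = 1.999.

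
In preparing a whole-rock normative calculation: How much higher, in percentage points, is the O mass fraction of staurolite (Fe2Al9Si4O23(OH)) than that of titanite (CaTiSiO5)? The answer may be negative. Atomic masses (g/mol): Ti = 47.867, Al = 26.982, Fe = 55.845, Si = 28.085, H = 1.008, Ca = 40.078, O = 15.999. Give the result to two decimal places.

4.27 percentage points

O in Fe2Al9Si4O23(OH): molar mass 851.852 g/mol; 24×15.999 = 383.976 g → 45.08 wt%.
O in CaTiSiO5: molar mass 196.025 g/mol; 5×15.999 = 79.995 g → 40.81 wt%.
Difference = 45.08 − 40.81 = 4.27 percentage points.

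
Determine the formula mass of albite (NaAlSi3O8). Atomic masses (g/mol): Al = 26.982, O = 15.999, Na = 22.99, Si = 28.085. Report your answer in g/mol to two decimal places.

262.22 g/mol

The formula mass is the sum 1×22.99 + 1×26.982 + 3×28.085 + 8×15.999.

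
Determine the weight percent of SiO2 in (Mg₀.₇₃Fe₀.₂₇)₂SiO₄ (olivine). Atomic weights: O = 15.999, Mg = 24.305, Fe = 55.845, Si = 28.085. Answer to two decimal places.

38.09 wt%

M((Mg₀.₇₃Fe₀.₂₇)₂SiO₄) = 157.723 g/mol; M(SiO2) = 60.083 g/mol.
Moles SiO2 per formula unit = 1 Si ÷ 1 = 1.0000.
SiO2 fraction = (1.0000 × 60.083) / 157.723 = 60.083/157.723 = 0.3809.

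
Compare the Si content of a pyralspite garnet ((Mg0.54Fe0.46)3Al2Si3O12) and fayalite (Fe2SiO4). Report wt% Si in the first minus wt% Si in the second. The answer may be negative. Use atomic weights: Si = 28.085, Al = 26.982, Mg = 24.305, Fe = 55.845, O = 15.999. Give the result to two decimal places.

5.08 percentage points

First mineral: 84.255 g Si in 446.647 g formula = 18.86 wt% Si.
Second mineral: 28.085 g Si in 203.771 g formula = 13.78 wt% Si.
18.86% − 13.78% gives a difference of 5.08 percentage points.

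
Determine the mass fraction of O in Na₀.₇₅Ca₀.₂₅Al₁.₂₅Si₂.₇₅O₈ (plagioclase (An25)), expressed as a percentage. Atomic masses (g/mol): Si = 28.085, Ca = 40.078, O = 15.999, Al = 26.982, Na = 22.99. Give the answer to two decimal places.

48.08 mass %

Molar mass of Na₀.₇₅Ca₀.₂₅Al₁.₂₅Si₂.₇₅O₈: 0.75*22.99 + 0.25*40.078 + 1.25*26.982 + 2.75*28.085 + 8*15.999 = 266.215 g/mol.
Mass of O per formula unit: 8 × 15.999 = 127.992 g.
Weight fraction O = 127.992 / 266.215 = 0.4808.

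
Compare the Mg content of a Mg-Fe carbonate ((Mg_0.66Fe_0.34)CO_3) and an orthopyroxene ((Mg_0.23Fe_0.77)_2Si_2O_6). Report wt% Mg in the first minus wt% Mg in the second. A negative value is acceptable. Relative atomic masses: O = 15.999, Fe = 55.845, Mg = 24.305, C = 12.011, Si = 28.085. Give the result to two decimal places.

First mineral: 16.041 g Mg in 95.037 g formula = 16.88 wt% Mg.
Second mineral: 11.180 g Mg in 249.346 g formula = 4.48 wt% Mg.
16.88% − 4.48% gives a difference of 12.40 percentage points.

12.40 percentage points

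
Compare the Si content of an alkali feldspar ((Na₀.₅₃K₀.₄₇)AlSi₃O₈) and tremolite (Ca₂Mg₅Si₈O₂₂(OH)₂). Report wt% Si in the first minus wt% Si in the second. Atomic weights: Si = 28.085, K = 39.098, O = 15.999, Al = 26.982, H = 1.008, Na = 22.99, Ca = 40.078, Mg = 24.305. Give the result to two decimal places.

3.57 percentage points

M((Na₀.₅₃K₀.₄₇)AlSi₃O₈) = 269.790 g/mol, so wt% Si = 84.255/269.790 × 100 = 31.23%.
M(Ca₂Mg₅Si₈O₂₂(OH)₂) = 812.353 g/mol, so wt% Si = 224.680/812.353 × 100 = 27.66%.
31.23 − 27.66 = 3.57 pp.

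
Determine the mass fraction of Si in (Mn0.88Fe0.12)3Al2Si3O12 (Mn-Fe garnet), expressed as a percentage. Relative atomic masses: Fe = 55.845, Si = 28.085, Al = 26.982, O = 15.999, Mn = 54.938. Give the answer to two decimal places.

M((Mn0.88Fe0.12)3Al2Si3O12) = 495.348 g/mol.
Si contributes 3 × 28.085 = 84.255 g per mole.
84.255/495.348 = 0.1701 → 17.01%.

17.01 wt%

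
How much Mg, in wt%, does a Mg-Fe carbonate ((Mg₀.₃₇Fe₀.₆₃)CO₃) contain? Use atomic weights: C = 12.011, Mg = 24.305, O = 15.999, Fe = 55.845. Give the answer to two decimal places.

8.63 wt%

Formula mass = 0.37·24.305 + 0.63·55.845 + 1·12.011 + 3·15.999 = 104.183 g/mol, of which 8.993 g is Mg.
So Mg makes up 8.993/104.183 = 0.0863 of the mass, i.e. 8.63%.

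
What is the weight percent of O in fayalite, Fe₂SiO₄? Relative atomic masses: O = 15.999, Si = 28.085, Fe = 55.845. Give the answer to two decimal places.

31.41 weight percent

M(Fe₂SiO₄) = 203.771 g/mol.
O contributes 4 × 15.999 = 63.996 g per mole.
63.996/203.771 = 0.3141 → 31.41%.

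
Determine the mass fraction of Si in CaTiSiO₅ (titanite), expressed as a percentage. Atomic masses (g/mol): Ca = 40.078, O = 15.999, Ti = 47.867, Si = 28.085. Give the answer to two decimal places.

Formula mass = 1·40.078 + 1·47.867 + 1·28.085 + 5·15.999 = 196.025 g/mol, of which 28.085 g is Si.
So Si makes up 28.085/196.025 = 0.1433 of the mass, i.e. 14.33%.

14.33 mass %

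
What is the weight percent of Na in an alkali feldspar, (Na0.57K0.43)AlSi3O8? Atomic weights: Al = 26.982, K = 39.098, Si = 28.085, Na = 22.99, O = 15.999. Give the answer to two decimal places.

Molar mass of (Na0.57K0.43)AlSi3O8: 0.57·22.99 + 0.43·39.098 + 1·26.982 + 3·28.085 + 8·15.999 = 269.145 g/mol.
Mass of Na per formula unit: 0.57 × 22.99 = 13.104 g.
Weight fraction Na = 13.104 / 269.145 = 0.0487.

4.87 weight percent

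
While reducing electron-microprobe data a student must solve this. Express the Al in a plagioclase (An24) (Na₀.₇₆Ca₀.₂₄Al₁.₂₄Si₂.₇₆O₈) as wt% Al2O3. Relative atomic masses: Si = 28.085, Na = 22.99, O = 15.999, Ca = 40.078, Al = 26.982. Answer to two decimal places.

23.76 wt%

Formula mass = 266.055 g/mol.
1.24 Al → 0.6200 mol Al2O3 per formula unit; M(Al2O3) = 101.961, so Al2O3 mass = 63.216 g.
63.216/266.055 × 100 = 23.76 wt%.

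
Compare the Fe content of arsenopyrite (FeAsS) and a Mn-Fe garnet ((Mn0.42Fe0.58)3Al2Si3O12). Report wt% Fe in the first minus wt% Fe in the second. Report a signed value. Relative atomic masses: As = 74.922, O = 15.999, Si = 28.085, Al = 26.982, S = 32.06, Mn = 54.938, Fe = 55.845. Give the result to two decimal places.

14.73 percentage points

M(FeAsS) = 162.827 g/mol, so wt% Fe = 55.845/162.827 × 100 = 34.30%.
M((Mn0.42Fe0.58)3Al2Si3O12) = 496.599 g/mol, so wt% Fe = 97.170/496.599 × 100 = 19.57%.
34.30 − 19.57 = 14.73 pp.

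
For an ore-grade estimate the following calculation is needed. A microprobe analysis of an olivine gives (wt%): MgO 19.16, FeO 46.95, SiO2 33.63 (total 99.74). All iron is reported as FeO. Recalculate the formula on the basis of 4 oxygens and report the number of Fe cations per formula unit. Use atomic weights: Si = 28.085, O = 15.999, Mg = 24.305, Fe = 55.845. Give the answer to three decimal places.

MgO (M=40.304): mol = 0.47539; Mg = 0.47539, O = 0.47539.
FeO (M=71.844): mol = 0.65350; Fe = 0.65350, O = 0.65350.
SiO2 (M=60.083): mol = 0.55973; Si = 0.55973, O = 1.11946.
ΣO = 2.24835; factor = 4/ΣO = 1.77908.
Fe apfu = 0.65350 × 1.77908 = 1.163.

1.163 Fe apfu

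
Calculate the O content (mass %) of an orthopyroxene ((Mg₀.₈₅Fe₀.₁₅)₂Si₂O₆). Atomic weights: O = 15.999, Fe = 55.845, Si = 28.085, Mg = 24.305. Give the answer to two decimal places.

M((Mg₀.₈₅Fe₀.₁₅)₂Si₂O₆) = 210.236 g/mol.
O contributes 6 × 15.999 = 95.994 g per mole.
95.994/210.236 = 0.4566 → 45.66%.

45.66 mass %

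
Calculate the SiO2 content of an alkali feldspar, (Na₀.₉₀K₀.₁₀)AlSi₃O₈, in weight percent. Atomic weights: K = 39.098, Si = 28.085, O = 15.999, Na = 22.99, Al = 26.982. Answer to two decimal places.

68.32 wt%

Molar mass of (Na₀.₉₀K₀.₁₀)AlSi₃O₈ = 0.90*22.99 + 0.10*39.098 + 1*26.982 + 3*28.085 + 8*15.999 = 263.830 g/mol.
Each formula unit contains 3 Si, equivalent to 3/1 = 3.0000 mol SiO2.
M(SiO2) = 1×28.085 + 2×15.999 = 60.083 g/mol.
Mass of SiO2 per formula unit = 3.0000 × 60.083 = 180.249 g.
SiO2 wt% = 180.249 / 263.830 × 100 = 68.32%.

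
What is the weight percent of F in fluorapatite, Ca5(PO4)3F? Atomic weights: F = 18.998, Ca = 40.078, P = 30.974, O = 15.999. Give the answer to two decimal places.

Molar mass of Ca5(PO4)3F: 5×40.078 + 3×30.974 + 12×15.999 + 1×18.998 = 504.298 g/mol.
Mass of F per formula unit: 1 × 18.998 = 18.998 g.
Weight fraction F = 18.998 / 504.298 = 0.0377.

3.77 mass %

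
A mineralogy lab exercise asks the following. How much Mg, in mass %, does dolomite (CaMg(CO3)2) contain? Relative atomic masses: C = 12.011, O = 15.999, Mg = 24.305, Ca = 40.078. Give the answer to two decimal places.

M(CaMg(CO3)2) = 184.399 g/mol.
Mg contributes 1 × 24.305 = 24.305 g per mole.
24.305/184.399 = 0.1318 → 13.18%.

13.18 mass %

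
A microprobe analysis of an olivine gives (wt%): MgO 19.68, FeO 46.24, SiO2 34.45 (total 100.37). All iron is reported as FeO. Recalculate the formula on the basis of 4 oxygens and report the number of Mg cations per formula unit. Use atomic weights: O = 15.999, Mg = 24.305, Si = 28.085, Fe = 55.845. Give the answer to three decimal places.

0.857 Mg apfu

MgO (M=40.304): mol = 0.48829; Mg = 0.48829, O = 0.48829.
FeO (M=71.844): mol = 0.64362; Fe = 0.64362, O = 0.64362.
SiO2 (M=60.083): mol = 0.57337; Si = 0.57337, O = 1.14674.
ΣO = 2.27865; factor = 4/ΣO = 1.75543.
Mg apfu = 0.48829 × 1.75543 = 0.857.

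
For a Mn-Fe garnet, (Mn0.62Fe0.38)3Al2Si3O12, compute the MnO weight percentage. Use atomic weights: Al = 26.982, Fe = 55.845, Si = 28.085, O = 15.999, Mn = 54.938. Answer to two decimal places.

26.60 wt%

Molar mass of (Mn0.62Fe0.38)3Al2Si3O12 = 1.86*54.938 + 1.14*55.845 + 2*26.982 + 3*28.085 + 12*15.999 = 496.055 g/mol.
Each formula unit contains 1.86 Mn, equivalent to 1.86/1 = 1.8600 mol MnO.
M(MnO) = 1×54.938 + 1×15.999 = 70.937 g/mol.
Mass of MnO per formula unit = 1.8600 × 70.937 = 131.943 g.
MnO wt% = 131.943 / 496.055 × 100 = 26.60%.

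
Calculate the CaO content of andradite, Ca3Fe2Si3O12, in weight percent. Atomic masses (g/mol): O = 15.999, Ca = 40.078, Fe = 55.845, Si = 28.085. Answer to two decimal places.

33.11 wt%

Molar mass of Ca3Fe2Si3O12 = 3·40.078 + 2·55.845 + 3·28.085 + 12·15.999 = 508.167 g/mol.
Each formula unit contains 3 Ca, equivalent to 3/1 = 3.0000 mol CaO.
M(CaO) = 1×40.078 + 1×15.999 = 56.077 g/mol.
Mass of CaO per formula unit = 3.0000 × 56.077 = 168.231 g.
CaO wt% = 168.231 / 508.167 × 100 = 33.11%.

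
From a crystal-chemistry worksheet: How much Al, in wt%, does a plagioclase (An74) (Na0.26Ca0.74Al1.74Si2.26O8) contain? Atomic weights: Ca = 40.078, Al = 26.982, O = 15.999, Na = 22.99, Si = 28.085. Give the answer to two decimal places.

M(Na0.26Ca0.74Al1.74Si2.26O8) = 274.048 g/mol.
Al contributes 1.74 × 26.982 = 46.949 g per mole.
46.949/274.048 = 0.1713 → 17.13%.

17.13 wt%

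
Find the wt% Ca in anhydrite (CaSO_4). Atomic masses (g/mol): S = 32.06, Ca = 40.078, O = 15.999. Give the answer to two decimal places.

29.44 weight percent

Formula mass = 1·40.078 + 1·32.06 + 4·15.999 = 136.134 g/mol, of which 40.078 g is Ca.
So Ca makes up 40.078/136.134 = 0.2944 of the mass, i.e. 29.44%.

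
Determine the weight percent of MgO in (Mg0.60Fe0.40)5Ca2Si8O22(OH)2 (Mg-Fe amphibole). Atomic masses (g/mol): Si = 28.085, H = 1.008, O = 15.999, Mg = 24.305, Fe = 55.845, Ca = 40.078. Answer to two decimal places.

13.81 wt%

Formula mass = 875.433 g/mol.
3 Mg → 3.0000 mol MgO per formula unit; M(MgO) = 40.304, so MgO mass = 120.912 g.
120.912/875.433 × 100 = 13.81 wt%.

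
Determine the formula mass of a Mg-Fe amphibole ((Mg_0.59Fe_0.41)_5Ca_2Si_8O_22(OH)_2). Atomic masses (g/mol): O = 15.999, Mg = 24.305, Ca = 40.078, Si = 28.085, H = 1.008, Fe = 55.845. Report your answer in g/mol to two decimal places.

877.01 g/mol

M = 2.95(24.305) + 2.05(55.845) + 2(40.078) + 8(28.085) + 24(15.999) + 2(1.008)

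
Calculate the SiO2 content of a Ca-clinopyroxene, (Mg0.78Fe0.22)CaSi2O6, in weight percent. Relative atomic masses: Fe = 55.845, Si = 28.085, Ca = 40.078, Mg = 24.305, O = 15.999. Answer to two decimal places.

Formula mass = 223.486 g/mol.
2 Si → 2.0000 mol SiO2 per formula unit; M(SiO2) = 60.083, so SiO2 mass = 120.166 g.
120.166/223.486 × 100 = 53.77 wt%.

53.77 wt%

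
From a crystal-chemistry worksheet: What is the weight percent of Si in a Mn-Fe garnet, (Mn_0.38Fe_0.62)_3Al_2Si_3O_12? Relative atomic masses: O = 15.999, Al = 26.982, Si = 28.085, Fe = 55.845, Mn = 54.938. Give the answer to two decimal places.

Formula mass = 1.14·54.938 + 1.86·55.845 + 2·26.982 + 3·28.085 + 12·15.999 = 496.708 g/mol, of which 84.255 g is Si.
So Si makes up 84.255/496.708 = 0.1696 of the mass, i.e. 16.96%.

16.96 weight percent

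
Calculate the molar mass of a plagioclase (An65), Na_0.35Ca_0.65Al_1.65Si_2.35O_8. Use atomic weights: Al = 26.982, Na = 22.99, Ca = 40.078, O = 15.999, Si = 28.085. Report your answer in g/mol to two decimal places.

The formula mass is the sum 0.35×22.99 + 0.65×40.078 + 1.65×26.982 + 2.35×28.085 + 8×15.999.

272.61 g/mol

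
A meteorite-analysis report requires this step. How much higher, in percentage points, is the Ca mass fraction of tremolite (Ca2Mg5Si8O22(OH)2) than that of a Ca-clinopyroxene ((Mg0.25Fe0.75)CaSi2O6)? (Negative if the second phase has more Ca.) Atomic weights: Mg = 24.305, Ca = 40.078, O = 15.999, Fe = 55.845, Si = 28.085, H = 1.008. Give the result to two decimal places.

M(Ca2Mg5Si8O22(OH)2) = 812.353 g/mol, so wt% Ca = 80.156/812.353 × 100 = 9.87%.
M((Mg0.25Fe0.75)CaSi2O6) = 240.202 g/mol, so wt% Ca = 40.078/240.202 × 100 = 16.69%.
9.87 − 16.69 = -6.82 pp.

-6.82 percentage points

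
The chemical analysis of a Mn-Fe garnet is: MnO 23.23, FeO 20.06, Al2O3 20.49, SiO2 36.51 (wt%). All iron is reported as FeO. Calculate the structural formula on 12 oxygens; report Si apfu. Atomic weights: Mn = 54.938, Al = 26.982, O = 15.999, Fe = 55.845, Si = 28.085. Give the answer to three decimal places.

MnO: 23.23/70.937 = 0.32747 mol → 0.32747 mol Mn, 0.32747 mol O.
FeO: 20.06/71.844 = 0.27922 mol → 0.27922 mol Fe, 0.27922 mol O.
Al2O3: 20.49/101.961 = 0.20096 mol → 0.40192 mol Al, 0.60288 mol O.
SiO2: 36.51/60.083 = 0.60766 mol → 0.60766 mol Si, 1.21532 mol O.
Total oxygen = 2.42489 mol. Normalization factor = 12/2.42489 = 4.94868.
Si per 12 O = 0.60766 × 4.94868 = 3.007.

3.007 Si apfu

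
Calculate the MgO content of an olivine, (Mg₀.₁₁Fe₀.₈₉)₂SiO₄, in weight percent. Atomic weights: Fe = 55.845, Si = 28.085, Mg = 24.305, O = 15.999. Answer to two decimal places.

4.50 wt%

Formula mass = 196.832 g/mol.
0.22 Mg → 0.2200 mol MgO per formula unit; M(MgO) = 40.304, so MgO mass = 8.867 g.
8.867/196.832 × 100 = 4.50 wt%.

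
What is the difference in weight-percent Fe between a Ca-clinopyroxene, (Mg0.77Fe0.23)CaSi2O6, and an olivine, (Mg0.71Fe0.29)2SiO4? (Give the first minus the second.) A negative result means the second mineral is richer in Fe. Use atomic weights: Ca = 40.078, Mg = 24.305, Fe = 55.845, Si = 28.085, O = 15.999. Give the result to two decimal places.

-14.63 percentage points

M((Mg0.77Fe0.23)CaSi2O6) = 223.801 g/mol, so wt% Fe = 12.844/223.801 × 100 = 5.74%.
M((Mg0.71Fe0.29)2SiO4) = 158.984 g/mol, so wt% Fe = 32.390/158.984 × 100 = 20.37%.
5.74 − 20.37 = -14.63 pp.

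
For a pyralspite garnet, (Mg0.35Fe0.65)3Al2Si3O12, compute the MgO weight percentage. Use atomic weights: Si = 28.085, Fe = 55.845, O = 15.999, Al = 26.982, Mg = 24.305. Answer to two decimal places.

9.11 wt%

Molar mass of (Mg0.35Fe0.65)3Al2Si3O12 = 1.05×24.305 + 1.95×55.845 + 2×26.982 + 3×28.085 + 12×15.999 = 464.625 g/mol.
Each formula unit contains 1.05 Mg, equivalent to 1.05/1 = 1.0500 mol MgO.
M(MgO) = 1×24.305 + 1×15.999 = 40.304 g/mol.
Mass of MgO per formula unit = 1.0500 × 40.304 = 42.319 g.
MgO wt% = 42.319 / 464.625 × 100 = 9.11%.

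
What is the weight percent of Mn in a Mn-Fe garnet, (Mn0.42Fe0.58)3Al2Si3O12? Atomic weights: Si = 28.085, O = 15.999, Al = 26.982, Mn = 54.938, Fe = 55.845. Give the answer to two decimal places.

M((Mn0.42Fe0.58)3Al2Si3O12) = 496.599 g/mol.
Mn contributes 1.26 × 54.938 = 69.222 g per mole.
69.222/496.599 = 0.1394 → 13.94%.

13.94 wt%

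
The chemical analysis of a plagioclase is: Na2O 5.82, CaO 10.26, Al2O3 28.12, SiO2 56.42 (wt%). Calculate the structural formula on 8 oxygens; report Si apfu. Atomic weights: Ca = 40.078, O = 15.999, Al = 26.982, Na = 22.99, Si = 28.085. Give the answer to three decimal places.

5.82 wt% Na2O ÷ 61.979 g/mol = 0.09390 mol, giving 0.18780 Na and 0.09390 O.
10.26 wt% CaO ÷ 56.077 g/mol = 0.18296 mol, giving 0.18296 Ca and 0.18296 O.
28.12 wt% Al2O3 ÷ 101.961 g/mol = 0.27579 mol, giving 0.55158 Al and 0.82737 O.
56.42 wt% SiO2 ÷ 60.083 g/mol = 0.93903 mol, giving 0.93903 Si and 1.87806 O.
Oxygen sums to 2.98229; scaling by 8/2.98229 = 2.68250 puts the formula on 8 O.
Si: 0.93903 × 2.68250 = 2.519 atoms per formula unit.

2.519 Si apfu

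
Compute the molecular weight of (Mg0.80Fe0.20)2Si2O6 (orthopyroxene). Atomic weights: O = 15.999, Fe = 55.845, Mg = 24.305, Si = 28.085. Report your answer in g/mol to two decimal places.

The formula mass is the sum 1.60*24.305 + 0.40*55.845 + 2*28.085 + 6*15.999.

213.39 g/mol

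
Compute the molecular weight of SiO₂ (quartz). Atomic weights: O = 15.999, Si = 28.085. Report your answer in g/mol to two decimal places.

Si: 1 × 28.085 = 28.0850
O: 2 × 15.999 = 31.9980
Summing the contributions gives the formula mass.

60.08 g/mol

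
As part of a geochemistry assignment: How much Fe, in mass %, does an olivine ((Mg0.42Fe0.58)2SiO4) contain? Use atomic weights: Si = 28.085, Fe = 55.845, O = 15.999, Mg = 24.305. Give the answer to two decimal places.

36.54 mass %

Formula mass = 0.84*24.305 + 1.16*55.845 + 1*28.085 + 4*15.999 = 177.277 g/mol, of which 64.780 g is Fe.
So Fe makes up 64.780/177.277 = 0.3654 of the mass, i.e. 36.54%.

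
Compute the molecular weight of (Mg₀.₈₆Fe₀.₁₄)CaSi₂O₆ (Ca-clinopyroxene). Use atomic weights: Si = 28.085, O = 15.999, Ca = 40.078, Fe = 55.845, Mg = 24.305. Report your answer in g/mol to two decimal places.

The formula mass is the sum 0.86×24.305 + 0.14×55.845 + 1×40.078 + 2×28.085 + 6×15.999.

220.96 g/mol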